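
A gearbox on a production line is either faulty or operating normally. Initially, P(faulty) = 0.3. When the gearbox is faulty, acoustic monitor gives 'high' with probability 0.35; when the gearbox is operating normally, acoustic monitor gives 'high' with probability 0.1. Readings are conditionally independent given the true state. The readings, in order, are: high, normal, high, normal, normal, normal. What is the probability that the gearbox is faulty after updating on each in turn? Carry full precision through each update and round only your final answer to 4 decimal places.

0.5882

After 'high': P(faulty) = 0.35·0.3000 / (0.35·0.3000 + 0.1·0.7000) ≈ 0.6000
After 'normal': P(faulty) = 0.65·0.6000 / (0.65·0.6000 + 0.9·0.4000) ≈ 0.5200
After 'high': P(faulty) = 0.35·0.5200 / (0.35·0.5200 + 0.1·0.4800) ≈ 0.7913
After 'normal': P(faulty) = 0.65·0.7913 / (0.65·0.7913 + 0.9·0.2087) ≈ 0.7325
After 'normal': P(faulty) = 0.65·0.7325 / (0.65·0.7325 + 0.9·0.2675) ≈ 0.6642
After 'normal': P(faulty) = 0.65·0.6642 / (0.65·0.6642 + 0.9·0.3358) ≈ 0.5882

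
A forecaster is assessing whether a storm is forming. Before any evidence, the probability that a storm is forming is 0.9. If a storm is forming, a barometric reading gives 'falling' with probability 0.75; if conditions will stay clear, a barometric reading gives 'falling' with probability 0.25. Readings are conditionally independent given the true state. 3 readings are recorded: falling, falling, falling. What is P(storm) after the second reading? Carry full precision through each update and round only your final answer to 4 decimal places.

0.9878

Each posterior becomes the prior for the next update.
After 'falling': P(storm) = 0.75·0.9000 / (0.75·0.9000 + 0.25·0.1000) ≈ 0.9643
After 'falling': P(storm) = 0.75·0.9643 / (0.75·0.9643 + 0.25·0.0357) ≈ 0.9878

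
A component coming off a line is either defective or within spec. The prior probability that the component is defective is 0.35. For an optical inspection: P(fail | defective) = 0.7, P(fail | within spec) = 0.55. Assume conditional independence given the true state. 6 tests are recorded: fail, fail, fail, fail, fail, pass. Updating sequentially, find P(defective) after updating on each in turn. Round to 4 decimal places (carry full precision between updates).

Apply Bayes' rule sequentially, carrying P(defective) forward.
After 'fail': P(defective) = 0.7·0.3500 / (0.7·0.3500 + 0.55·0.6500) ≈ 0.4066
After 'fail': P(defective) = 0.7·0.4066 / (0.7·0.4066 + 0.55·0.5934) ≈ 0.4659
After 'fail': P(defective) = 0.7·0.4659 / (0.7·0.4659 + 0.55·0.5341) ≈ 0.5261
After 'fail': P(defective) = 0.7·0.5261 / (0.7·0.5261 + 0.55·0.4739) ≈ 0.5856
After 'fail': P(defective) = 0.7·0.5856 / (0.7·0.5856 + 0.55·0.4144) ≈ 0.6426
After 'pass': P(defective) = 0.3·0.6426 / (0.3·0.6426 + 0.45·0.3574) ≈ 0.5452

0.5452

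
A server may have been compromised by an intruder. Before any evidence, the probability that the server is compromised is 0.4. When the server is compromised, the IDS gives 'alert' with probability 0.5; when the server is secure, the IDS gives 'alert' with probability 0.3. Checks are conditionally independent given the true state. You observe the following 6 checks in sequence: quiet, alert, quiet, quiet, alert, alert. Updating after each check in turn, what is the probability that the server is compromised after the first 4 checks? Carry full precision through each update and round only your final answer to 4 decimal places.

After 'quiet': P(compromised) = 0.5·0.4000 / (0.5·0.4000 + 0.7·0.6000) ≈ 0.3226
After 'alert': P(compromised) = 0.5·0.3226 / (0.5·0.3226 + 0.3·0.6774) ≈ 0.4425
After 'quiet': P(compromised) = 0.5·0.4425 / (0.5·0.4425 + 0.7·0.5575) ≈ 0.3618
After 'quiet': P(compromised) = 0.5·0.3618 / (0.5·0.3618 + 0.7·0.6382) ≈ 0.2882

0.2882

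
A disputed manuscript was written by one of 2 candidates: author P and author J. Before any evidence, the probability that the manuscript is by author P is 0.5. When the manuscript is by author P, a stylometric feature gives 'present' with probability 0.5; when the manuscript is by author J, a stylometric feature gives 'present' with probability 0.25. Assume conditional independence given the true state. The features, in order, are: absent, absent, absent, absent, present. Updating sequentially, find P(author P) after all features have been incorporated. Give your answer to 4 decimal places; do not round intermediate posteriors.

0.2832

After 'absent': P(author P) = 0.5·0.5000 / (0.5·0.5000 + 0.75·0.5000) ≈ 0.4000
After 'absent': P(author P) = 0.5·0.4000 / (0.5·0.4000 + 0.75·0.6000) ≈ 0.3077
After 'absent': P(author P) = 0.5·0.3077 / (0.5·0.3077 + 0.75·0.6923) ≈ 0.2286
After 'absent': P(author P) = 0.5·0.2286 / (0.5·0.2286 + 0.75·0.7714) ≈ 0.1649
After 'present': P(author P) = 0.5·0.1649 / (0.5·0.1649 + 0.25·0.8351) ≈ 0.2832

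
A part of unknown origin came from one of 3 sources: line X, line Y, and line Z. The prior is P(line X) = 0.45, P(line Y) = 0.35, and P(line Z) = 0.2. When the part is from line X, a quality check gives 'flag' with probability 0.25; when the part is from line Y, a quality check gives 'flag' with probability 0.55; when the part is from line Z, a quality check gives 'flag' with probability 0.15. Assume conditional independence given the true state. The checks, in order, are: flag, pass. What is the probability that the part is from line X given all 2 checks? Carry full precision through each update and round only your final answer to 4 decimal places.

After 'flag': normaliser = 0.25·0.4500 + 0.55·0.3500 + 0.15·0.2000; P(line X) ≈ 0.3358, P(line Y) ≈ 0.5746, P(line Z) ≈ 0.0896
After 'pass': normaliser = 0.75·0.3358 + 0.45·0.5746 + 0.85·0.0896; P(line X) ≈ 0.4294, P(line Y) ≈ 0.4408, P(line Z) ≈ 0.1298

0.4294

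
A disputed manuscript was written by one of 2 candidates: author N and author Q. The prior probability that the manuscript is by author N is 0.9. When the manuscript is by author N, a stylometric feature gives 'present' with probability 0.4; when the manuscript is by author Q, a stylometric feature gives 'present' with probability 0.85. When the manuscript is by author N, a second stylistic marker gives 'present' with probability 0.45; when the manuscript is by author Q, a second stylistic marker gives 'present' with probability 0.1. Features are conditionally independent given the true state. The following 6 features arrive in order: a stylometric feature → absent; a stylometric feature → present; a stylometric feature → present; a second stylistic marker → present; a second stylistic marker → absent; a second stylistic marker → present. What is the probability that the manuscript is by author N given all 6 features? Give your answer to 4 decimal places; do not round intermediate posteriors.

0.9900

Each posterior becomes the prior for the next update.
After a stylometric feature='absent': P(author N) = 0.6·0.9000 / (0.6·0.9000 + 0.15·0.1000) ≈ 0.9730
After a stylometric feature='present': P(author N) = 0.4·0.9730 / (0.4·0.9730 + 0.85·0.0270) ≈ 0.9443
After a stylometric feature='present': P(author N) = 0.4·0.9443 / (0.4·0.9443 + 0.85·0.0557) ≈ 0.8885
After a second stylistic marker='present': P(author N) = 0.45·0.8885 / (0.45·0.8885 + 0.1·0.1115) ≈ 0.9729
After a second stylistic marker='absent': P(author N) = 0.55·0.9729 / (0.55·0.9729 + 0.9·0.0271) ≈ 0.9564
After a second stylistic marker='present': P(author N) = 0.45·0.9564 / (0.45·0.9564 + 0.1·0.0436) ≈ 0.9900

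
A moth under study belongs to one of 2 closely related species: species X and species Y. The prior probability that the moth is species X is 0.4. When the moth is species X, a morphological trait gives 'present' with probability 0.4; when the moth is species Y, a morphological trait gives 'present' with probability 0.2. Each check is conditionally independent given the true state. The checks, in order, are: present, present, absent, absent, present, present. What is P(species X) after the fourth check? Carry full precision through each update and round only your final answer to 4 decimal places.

Apply Bayes' rule sequentially, carrying P(species X) forward.
After 'present': P(species X) = 0.4·0.4000 / (0.4·0.4000 + 0.2·0.6000) ≈ 0.5714
After 'present': P(species X) = 0.4·0.5714 / (0.4·0.5714 + 0.2·0.4286) ≈ 0.7273
After 'absent': P(species X) = 0.6·0.7273 / (0.6·0.7273 + 0.8·0.2727) ≈ 0.6667
After 'absent': P(species X) = 0.6·0.6667 / (0.6·0.6667 + 0.8·0.3333) ≈ 0.6000

0.6000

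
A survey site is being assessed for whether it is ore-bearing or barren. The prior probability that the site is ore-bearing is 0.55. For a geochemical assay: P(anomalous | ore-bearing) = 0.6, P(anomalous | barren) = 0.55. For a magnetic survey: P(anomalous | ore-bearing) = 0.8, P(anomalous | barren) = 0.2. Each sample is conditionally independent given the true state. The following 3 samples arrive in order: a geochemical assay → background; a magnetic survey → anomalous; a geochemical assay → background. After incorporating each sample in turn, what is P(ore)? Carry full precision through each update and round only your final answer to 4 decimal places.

After a geochemical assay='background': P(ore) = 0.4·0.5500 / (0.4·0.5500 + 0.45·0.4500) ≈ 0.5207
After a magnetic survey='anomalous': P(ore) = 0.8·0.5207 / (0.8·0.5207 + 0.2·0.4793) ≈ 0.8129
After a geochemical assay='background': P(ore) = 0.4·0.8129 / (0.4·0.8129 + 0.45·0.1871) ≈ 0.7944

0.7944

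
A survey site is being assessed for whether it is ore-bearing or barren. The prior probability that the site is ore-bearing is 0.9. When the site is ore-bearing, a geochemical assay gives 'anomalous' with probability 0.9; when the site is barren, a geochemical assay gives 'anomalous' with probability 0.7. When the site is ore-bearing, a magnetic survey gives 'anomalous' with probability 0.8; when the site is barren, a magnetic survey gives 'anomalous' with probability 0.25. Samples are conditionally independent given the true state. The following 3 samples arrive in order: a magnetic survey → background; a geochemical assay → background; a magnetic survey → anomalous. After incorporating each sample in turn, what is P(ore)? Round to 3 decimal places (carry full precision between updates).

Each posterior becomes the prior for the next update.
After a magnetic survey='background': P(ore) = 0.2·0.9000 / (0.2·0.9000 + 0.75·0.1000) ≈ 0.7059
After a geochemical assay='background': P(ore) = 0.1·0.7059 / (0.1·0.7059 + 0.3·0.2941) ≈ 0.4444
After a magnetic survey='anomalous': P(ore) = 0.8·0.4444 / (0.8·0.4444 + 0.25·0.5556) ≈ 0.7191

0.719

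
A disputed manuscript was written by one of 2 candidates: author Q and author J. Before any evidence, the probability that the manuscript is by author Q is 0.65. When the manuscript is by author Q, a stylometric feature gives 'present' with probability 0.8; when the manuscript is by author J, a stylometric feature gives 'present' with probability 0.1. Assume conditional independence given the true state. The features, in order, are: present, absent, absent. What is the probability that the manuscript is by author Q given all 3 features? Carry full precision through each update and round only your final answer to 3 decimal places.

After 'present': P(author Q) = 0.8·0.6500 / (0.8·0.6500 + 0.1·0.3500) ≈ 0.9369
After 'absent': P(author Q) = 0.2·0.9369 / (0.2·0.9369 + 0.9·0.0631) ≈ 0.7675
After 'absent': P(author Q) = 0.2·0.7675 / (0.2·0.7675 + 0.9·0.2325) ≈ 0.4232

0.423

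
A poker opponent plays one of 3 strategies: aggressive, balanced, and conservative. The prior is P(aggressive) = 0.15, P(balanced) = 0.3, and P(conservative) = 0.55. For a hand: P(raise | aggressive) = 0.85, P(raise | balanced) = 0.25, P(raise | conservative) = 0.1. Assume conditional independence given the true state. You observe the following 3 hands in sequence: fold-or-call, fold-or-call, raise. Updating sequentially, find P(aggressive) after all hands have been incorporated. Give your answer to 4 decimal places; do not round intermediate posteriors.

0.0320

Apply Bayes' rule sequentially, carrying P(aggressive) forward.
After 'fold-or-call': normaliser = 0.15·0.1500 + 0.75·0.3000 + 0.9·0.5500; P(aggressive) ≈ 0.0303, P(balanced) ≈ 0.3030, P(conservative) ≈ 0.6667
After 'fold-or-call': normaliser = 0.15·0.0303 + 0.75·0.3030 + 0.9·0.6667; P(aggressive) ≈ 0.0055, P(balanced) ≈ 0.2732, P(conservative) ≈ 0.7213
After 'raise': normaliser = 0.85·0.0055 + 0.25·0.2732 + 0.1·0.7213; P(aggressive) ≈ 0.0320, P(balanced) ≈ 0.4708, P(conservative) ≈ 0.4972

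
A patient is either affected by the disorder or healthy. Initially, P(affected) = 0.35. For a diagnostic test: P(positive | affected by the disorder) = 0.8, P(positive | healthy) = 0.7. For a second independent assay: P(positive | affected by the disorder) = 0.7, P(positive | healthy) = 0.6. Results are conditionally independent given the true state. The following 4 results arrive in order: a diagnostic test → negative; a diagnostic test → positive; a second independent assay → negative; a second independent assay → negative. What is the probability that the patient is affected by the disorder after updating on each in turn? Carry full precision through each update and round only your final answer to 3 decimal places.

0.188

After a diagnostic test='negative': P(affected) = 0.2·0.3500 / (0.2·0.3500 + 0.3·0.6500) ≈ 0.2642
After a diagnostic test='positive': P(affected) = 0.8·0.2642 / (0.8·0.2642 + 0.7·0.7358) ≈ 0.2909
After a second independent assay='negative': P(affected) = 0.3·0.2909 / (0.3·0.2909 + 0.4·0.7091) ≈ 0.2353
After a second independent assay='negative': P(affected) = 0.3·0.2353 / (0.3·0.2353 + 0.4·0.7647) ≈ 0.1875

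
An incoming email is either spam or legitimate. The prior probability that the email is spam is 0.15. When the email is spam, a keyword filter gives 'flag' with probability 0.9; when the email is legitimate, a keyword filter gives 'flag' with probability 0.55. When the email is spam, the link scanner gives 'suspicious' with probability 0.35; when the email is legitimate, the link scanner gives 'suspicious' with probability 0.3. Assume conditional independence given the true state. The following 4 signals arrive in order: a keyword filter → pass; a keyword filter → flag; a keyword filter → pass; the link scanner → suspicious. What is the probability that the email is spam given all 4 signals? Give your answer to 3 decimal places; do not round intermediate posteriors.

0.016

After a keyword filter='pass': P(spam) = 0.1·0.1500 / (0.1·0.1500 + 0.45·0.8500) ≈ 0.0377
After a keyword filter='flag': P(spam) = 0.9·0.0377 / (0.9·0.0377 + 0.55·0.9623) ≈ 0.0603
After a keyword filter='pass': P(spam) = 0.1·0.0603 / (0.1·0.0603 + 0.45·0.9397) ≈ 0.0141
After the link scanner='suspicious': P(spam) = 0.35·0.0141 / (0.35·0.0141 + 0.3·0.9859) ≈ 0.0164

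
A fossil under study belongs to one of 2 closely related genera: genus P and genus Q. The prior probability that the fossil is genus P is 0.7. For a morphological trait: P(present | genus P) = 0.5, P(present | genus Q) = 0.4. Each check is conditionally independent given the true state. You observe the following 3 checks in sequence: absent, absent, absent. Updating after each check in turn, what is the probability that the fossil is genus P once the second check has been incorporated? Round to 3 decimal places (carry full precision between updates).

After 'absent': P(genus P) = 0.5·0.7000 / (0.5·0.7000 + 0.6·0.3000) ≈ 0.6604
After 'absent': P(genus P) = 0.5·0.6604 / (0.5·0.6604 + 0.6·0.3396) ≈ 0.6184

0.618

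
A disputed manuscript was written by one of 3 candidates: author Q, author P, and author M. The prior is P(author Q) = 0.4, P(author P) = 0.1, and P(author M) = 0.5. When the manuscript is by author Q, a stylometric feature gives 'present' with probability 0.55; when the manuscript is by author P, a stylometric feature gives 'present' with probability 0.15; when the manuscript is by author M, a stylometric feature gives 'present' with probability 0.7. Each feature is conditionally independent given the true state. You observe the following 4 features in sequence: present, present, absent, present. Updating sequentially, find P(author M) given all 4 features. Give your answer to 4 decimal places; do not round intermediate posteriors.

After 'present': normaliser = 0.55·0.4000 + 0.15·0.1000 + 0.7·0.5000; P(author Q) ≈ 0.3761, P(author P) ≈ 0.0256, P(author M) ≈ 0.5983
After 'present': normaliser = 0.55·0.3761 + 0.15·0.0256 + 0.7·0.5983; P(author Q) ≈ 0.3286, P(author P) ≈ 0.0061, P(author M) ≈ 0.6653
After 'absent': normaliser = 0.45·0.3286 + 0.85·0.0061 + 0.3·0.6653; P(author Q) ≈ 0.4193, P(author P) ≈ 0.0147, P(author M) ≈ 0.5660
After 'present': normaliser = 0.55·0.4193 + 0.15·0.0147 + 0.7·0.5660; P(author Q) ≈ 0.3666, P(author P) ≈ 0.0035, P(author M) ≈ 0.6299

0.6299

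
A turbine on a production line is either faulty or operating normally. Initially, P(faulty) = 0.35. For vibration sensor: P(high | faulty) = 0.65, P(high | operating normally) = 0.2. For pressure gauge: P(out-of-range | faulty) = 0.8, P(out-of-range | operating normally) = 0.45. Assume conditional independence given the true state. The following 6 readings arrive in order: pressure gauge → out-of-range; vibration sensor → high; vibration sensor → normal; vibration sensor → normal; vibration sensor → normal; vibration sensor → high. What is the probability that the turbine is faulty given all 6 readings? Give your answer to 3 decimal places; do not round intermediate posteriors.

After pressure gauge='out-of-range': P(faulty) = 0.8·0.3500 / (0.8·0.3500 + 0.45·0.6500) ≈ 0.4891
After vibration sensor='high': P(faulty) = 0.65·0.4891 / (0.65·0.4891 + 0.2·0.5109) ≈ 0.7568
After vibration sensor='normal': P(faulty) = 0.35·0.7568 / (0.35·0.7568 + 0.8·0.2432) ≈ 0.5765
After vibration sensor='normal': P(faulty) = 0.35·0.5765 / (0.35·0.5765 + 0.8·0.4235) ≈ 0.3732
After vibration sensor='normal': P(faulty) = 0.35·0.3732 / (0.35·0.3732 + 0.8·0.6268) ≈ 0.2067
After vibration sensor='high': P(faulty) = 0.65·0.2067 / (0.65·0.2067 + 0.2·0.7933) ≈ 0.4585

0.458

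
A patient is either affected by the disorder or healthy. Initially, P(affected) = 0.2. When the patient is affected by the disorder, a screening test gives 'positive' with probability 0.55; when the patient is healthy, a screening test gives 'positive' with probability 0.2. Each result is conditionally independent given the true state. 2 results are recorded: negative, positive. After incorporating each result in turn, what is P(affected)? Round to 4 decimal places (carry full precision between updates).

0.2789

After 'negative': P(affected) = 0.45·0.2000 / (0.45·0.2000 + 0.8·0.8000) ≈ 0.1233
After 'positive': P(affected) = 0.55·0.1233 / (0.55·0.1233 + 0.2·0.8767) ≈ 0.2789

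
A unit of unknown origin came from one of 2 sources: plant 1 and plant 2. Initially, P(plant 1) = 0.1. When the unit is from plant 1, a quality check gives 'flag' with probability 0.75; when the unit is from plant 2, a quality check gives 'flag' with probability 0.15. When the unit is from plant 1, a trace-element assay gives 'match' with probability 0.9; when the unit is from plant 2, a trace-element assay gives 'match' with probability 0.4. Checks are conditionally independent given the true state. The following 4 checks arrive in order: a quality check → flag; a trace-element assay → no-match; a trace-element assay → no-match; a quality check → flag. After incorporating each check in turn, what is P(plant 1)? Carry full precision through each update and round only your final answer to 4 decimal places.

0.0716

Each posterior becomes the prior for the next update.
After a quality check='flag': P(plant 1) = 0.75·0.1000 / (0.75·0.1000 + 0.15·0.9000) ≈ 0.3571
After a trace-element assay='no-match': P(plant 1) = 0.1·0.3571 / (0.1·0.3571 + 0.6·0.6429) ≈ 0.0847
After a trace-element assay='no-match': P(plant 1) = 0.1·0.0847 / (0.1·0.0847 + 0.6·0.9153) ≈ 0.0152
After a quality check='flag': P(plant 1) = 0.75·0.0152 / (0.75·0.0152 + 0.15·0.9848) ≈ 0.0716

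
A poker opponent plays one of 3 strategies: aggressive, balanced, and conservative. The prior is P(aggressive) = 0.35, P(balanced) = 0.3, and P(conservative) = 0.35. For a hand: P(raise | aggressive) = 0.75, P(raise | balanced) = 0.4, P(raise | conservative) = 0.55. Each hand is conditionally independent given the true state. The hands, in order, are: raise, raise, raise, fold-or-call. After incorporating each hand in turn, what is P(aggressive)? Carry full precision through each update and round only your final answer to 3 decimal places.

0.495

After 'raise': normaliser = 0.75·0.3500 + 0.4·0.3000 + 0.55·0.3500; P(aggressive) ≈ 0.4565, P(balanced) ≈ 0.2087, P(conservative) ≈ 0.3348
After 'raise': normaliser = 0.75·0.4565 + 0.4·0.2087 + 0.55·0.3348; P(aggressive) ≈ 0.5613, P(balanced) ≈ 0.1368, P(conservative) ≈ 0.3019
After 'raise': normaliser = 0.75·0.5613 + 0.4·0.1368 + 0.55·0.3019; P(aggressive) ≈ 0.6560, P(balanced) ≈ 0.0853, P(conservative) ≈ 0.2587
After 'fold-or-call': normaliser = 0.25·0.6560 + 0.6·0.0853 + 0.45·0.2587; P(aggressive) ≈ 0.4946, P(balanced) ≈ 0.1543, P(conservative) ≈ 0.3511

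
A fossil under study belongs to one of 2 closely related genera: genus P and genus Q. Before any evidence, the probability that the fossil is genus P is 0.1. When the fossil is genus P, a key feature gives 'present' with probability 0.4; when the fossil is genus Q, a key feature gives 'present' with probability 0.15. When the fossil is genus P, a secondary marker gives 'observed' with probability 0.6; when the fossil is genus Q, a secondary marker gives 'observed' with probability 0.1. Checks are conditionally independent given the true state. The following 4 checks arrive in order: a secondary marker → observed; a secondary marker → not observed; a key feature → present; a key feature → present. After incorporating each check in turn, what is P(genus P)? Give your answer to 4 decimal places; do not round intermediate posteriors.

0.6781

After a secondary marker='observed': P(genus P) = 0.6·0.1000 / (0.6·0.1000 + 0.1·0.9000) ≈ 0.4000
After a secondary marker='not observed': P(genus P) = 0.4·0.4000 / (0.4·0.4000 + 0.9·0.6000) ≈ 0.2286
After a key feature='present': P(genus P) = 0.4·0.2286 / (0.4·0.2286 + 0.15·0.7714) ≈ 0.4414
After a key feature='present': P(genus P) = 0.4·0.4414 / (0.4·0.4414 + 0.15·0.5586) ≈ 0.6781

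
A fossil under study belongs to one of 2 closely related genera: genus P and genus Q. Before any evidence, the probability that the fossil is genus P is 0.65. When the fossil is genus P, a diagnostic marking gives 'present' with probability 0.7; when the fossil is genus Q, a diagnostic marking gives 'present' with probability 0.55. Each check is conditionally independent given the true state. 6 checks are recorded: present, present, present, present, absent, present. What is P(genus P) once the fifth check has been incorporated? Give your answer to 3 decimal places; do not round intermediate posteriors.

After 'present': P(genus P) = 0.7·0.6500 / (0.7·0.6500 + 0.55·0.3500) ≈ 0.7027
After 'present': P(genus P) = 0.7·0.7027 / (0.7·0.7027 + 0.55·0.2973) ≈ 0.7505
After 'present': P(genus P) = 0.7·0.7505 / (0.7·0.7505 + 0.55·0.2495) ≈ 0.7929
After 'present': P(genus P) = 0.7·0.7929 / (0.7·0.7929 + 0.55·0.2071) ≈ 0.8297
After 'absent': P(genus P) = 0.3·0.8297 / (0.3·0.8297 + 0.45·0.1703) ≈ 0.7646

0.765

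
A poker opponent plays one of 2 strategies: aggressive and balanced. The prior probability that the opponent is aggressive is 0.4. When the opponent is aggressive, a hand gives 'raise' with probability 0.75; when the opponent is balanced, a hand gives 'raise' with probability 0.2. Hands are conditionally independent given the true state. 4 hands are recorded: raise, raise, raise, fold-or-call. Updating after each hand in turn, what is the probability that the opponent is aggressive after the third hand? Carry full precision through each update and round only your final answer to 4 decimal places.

After 'raise': P(aggressive) = 0.75·0.4000 / (0.75·0.4000 + 0.2·0.6000) ≈ 0.7143
After 'raise': P(aggressive) = 0.75·0.7143 / (0.75·0.7143 + 0.2·0.2857) ≈ 0.9036
After 'raise': P(aggressive) = 0.75·0.9036 / (0.75·0.9036 + 0.2·0.0964) ≈ 0.9723

0.9723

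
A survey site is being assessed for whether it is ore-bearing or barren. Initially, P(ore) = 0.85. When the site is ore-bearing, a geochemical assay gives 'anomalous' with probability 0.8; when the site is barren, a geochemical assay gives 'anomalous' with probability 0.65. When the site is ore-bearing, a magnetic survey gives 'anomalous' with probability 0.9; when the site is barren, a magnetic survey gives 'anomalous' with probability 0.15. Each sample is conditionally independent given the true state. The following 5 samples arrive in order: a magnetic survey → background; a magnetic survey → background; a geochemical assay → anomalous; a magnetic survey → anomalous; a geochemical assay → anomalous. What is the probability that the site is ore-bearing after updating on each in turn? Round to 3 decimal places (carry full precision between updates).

0.416

After a magnetic survey='background': P(ore) = 0.1·0.8500 / (0.1·0.8500 + 0.85·0.1500) ≈ 0.4000
After a magnetic survey='background': P(ore) = 0.1·0.4000 / (0.1·0.4000 + 0.85·0.6000) ≈ 0.0727
After a geochemical assay='anomalous': P(ore) = 0.8·0.0727 / (0.8·0.0727 + 0.65·0.9273) ≈ 0.0880
After a magnetic survey='anomalous': P(ore) = 0.9·0.0880 / (0.9·0.0880 + 0.15·0.9120) ≈ 0.3668
After a geochemical assay='anomalous': P(ore) = 0.8·0.3668 / (0.8·0.3668 + 0.65·0.6332) ≈ 0.4162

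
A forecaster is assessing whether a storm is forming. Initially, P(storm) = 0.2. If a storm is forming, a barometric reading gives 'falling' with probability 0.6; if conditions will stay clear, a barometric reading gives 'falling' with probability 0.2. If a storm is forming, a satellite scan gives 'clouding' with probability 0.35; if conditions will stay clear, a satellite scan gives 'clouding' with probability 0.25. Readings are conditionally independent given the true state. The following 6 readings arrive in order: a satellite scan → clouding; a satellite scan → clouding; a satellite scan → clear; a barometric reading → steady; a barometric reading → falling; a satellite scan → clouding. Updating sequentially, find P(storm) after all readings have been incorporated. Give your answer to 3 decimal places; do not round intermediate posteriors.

Apply Bayes' rule sequentially, carrying P(storm) forward.
After a satellite scan='clouding': P(storm) = 0.35·0.2000 / (0.35·0.2000 + 0.25·0.8000) ≈ 0.2593
After a satellite scan='clouding': P(storm) = 0.35·0.2593 / (0.35·0.2593 + 0.25·0.7407) ≈ 0.3289
After a satellite scan='clear': P(storm) = 0.65·0.3289 / (0.65·0.3289 + 0.75·0.6711) ≈ 0.2981
After a barometric reading='steady': P(storm) = 0.4·0.2981 / (0.4·0.2981 + 0.8·0.7019) ≈ 0.1751
After a barometric reading='falling': P(storm) = 0.6·0.1751 / (0.6·0.1751 + 0.2·0.8249) ≈ 0.3891
After a satellite scan='clouding': P(storm) = 0.35·0.3891 / (0.35·0.3891 + 0.25·0.6109) ≈ 0.4714

0.471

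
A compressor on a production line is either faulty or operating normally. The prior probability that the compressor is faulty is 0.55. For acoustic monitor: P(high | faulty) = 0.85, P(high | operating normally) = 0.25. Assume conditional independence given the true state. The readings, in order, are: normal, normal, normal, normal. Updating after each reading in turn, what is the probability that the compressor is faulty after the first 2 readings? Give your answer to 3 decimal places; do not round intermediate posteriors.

Each posterior becomes the prior for the next update.
After 'normal': P(faulty) = 0.15·0.5500 / (0.15·0.5500 + 0.75·0.4500) ≈ 0.1964
After 'normal': P(faulty) = 0.15·0.1964 / (0.15·0.1964 + 0.75·0.8036) ≈ 0.0466

0.047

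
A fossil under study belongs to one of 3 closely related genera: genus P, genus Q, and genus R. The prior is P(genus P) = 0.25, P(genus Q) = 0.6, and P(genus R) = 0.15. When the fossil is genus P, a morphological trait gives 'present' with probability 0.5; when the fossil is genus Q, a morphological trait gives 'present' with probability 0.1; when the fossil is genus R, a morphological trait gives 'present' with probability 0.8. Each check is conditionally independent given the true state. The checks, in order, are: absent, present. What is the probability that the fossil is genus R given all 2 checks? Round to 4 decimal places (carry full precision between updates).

0.1708

Apply Bayes' rule sequentially, carrying P(genus R) forward.
After 'absent': normaliser = 0.5·0.2500 + 0.9·0.6000 + 0.2·0.1500; P(genus P) ≈ 0.1799, P(genus Q) ≈ 0.7770, P(genus R) ≈ 0.0432
After 'present': normaliser = 0.5·0.1799 + 0.1·0.7770 + 0.8·0.0432; P(genus P) ≈ 0.4448, P(genus Q) ≈ 0.3843, P(genus R) ≈ 0.1708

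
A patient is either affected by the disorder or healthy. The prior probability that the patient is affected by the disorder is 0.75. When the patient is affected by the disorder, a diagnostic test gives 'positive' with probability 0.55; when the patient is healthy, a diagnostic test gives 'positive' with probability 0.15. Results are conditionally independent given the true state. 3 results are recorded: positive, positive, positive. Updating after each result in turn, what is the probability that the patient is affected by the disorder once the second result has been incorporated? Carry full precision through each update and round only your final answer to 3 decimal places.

0.976

Each posterior becomes the prior for the next update.
After 'positive': P(affected) = 0.55·0.7500 / (0.55·0.7500 + 0.15·0.2500) ≈ 0.9167
After 'positive': P(affected) = 0.55·0.9167 / (0.55·0.9167 + 0.15·0.0833) ≈ 0.9758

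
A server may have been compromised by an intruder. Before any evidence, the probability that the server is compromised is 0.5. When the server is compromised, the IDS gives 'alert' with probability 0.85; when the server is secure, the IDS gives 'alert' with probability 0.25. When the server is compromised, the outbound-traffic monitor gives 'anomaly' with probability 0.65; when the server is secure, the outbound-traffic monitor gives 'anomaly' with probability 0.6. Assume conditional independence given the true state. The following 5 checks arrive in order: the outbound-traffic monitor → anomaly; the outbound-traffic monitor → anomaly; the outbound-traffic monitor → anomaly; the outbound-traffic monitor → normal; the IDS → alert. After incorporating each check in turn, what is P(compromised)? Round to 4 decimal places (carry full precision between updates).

After the outbound-traffic monitor='anomaly': P(compromised) = 0.65·0.5000 / (0.65·0.5000 + 0.6·0.5000) ≈ 0.5200
After the outbound-traffic monitor='anomaly': P(compromised) = 0.65·0.5200 / (0.65·0.5200 + 0.6·0.4800) ≈ 0.5399
After the outbound-traffic monitor='anomaly': P(compromised) = 0.65·0.5399 / (0.65·0.5399 + 0.6·0.4601) ≈ 0.5597
After the outbound-traffic monitor='normal': P(compromised) = 0.35·0.5597 / (0.35·0.5597 + 0.4·0.4403) ≈ 0.5266
After the IDS='alert': P(compromised) = 0.85·0.5266 / (0.85·0.5266 + 0.25·0.4734) ≈ 0.7909

0.7909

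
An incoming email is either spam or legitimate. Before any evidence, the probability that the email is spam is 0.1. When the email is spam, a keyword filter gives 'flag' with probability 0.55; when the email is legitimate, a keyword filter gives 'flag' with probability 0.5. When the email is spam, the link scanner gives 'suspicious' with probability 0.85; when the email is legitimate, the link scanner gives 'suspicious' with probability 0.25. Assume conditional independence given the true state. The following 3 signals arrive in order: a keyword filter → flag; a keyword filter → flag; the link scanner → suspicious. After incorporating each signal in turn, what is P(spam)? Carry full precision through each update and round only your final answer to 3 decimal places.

After a keyword filter='flag': P(spam) = 0.55·0.1000 / (0.55·0.1000 + 0.5·0.9000) ≈ 0.1089
After a keyword filter='flag': P(spam) = 0.55·0.1089 / (0.55·0.1089 + 0.5·0.8911) ≈ 0.1185
After the link scanner='suspicious': P(spam) = 0.85·0.1185 / (0.85·0.1185 + 0.25·0.8815) ≈ 0.3137

0.314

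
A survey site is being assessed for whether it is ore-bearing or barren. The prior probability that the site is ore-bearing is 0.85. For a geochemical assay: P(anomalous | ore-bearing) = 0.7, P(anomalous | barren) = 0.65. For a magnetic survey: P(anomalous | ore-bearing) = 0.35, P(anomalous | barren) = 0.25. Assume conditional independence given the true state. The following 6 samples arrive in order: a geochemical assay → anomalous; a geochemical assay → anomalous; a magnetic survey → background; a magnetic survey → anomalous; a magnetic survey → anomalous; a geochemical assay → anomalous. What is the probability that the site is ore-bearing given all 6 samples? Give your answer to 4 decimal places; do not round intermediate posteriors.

0.9232

Apply Bayes' rule sequentially, carrying P(ore) forward.
After a geochemical assay='anomalous': P(ore) = 0.7·0.8500 / (0.7·0.8500 + 0.65·0.1500) ≈ 0.8592
After a geochemical assay='anomalous': P(ore) = 0.7·0.8592 / (0.7·0.8592 + 0.65·0.1408) ≈ 0.8679
After a magnetic survey='background': P(ore) = 0.65·0.8679 / (0.65·0.8679 + 0.75·0.1321) ≈ 0.8507
After a magnetic survey='anomalous': P(ore) = 0.35·0.8507 / (0.35·0.8507 + 0.25·0.1493) ≈ 0.8886
After a magnetic survey='anomalous': P(ore) = 0.35·0.8886 / (0.35·0.8886 + 0.25·0.1114) ≈ 0.9178
After a geochemical assay='anomalous': P(ore) = 0.7·0.9178 / (0.7·0.9178 + 0.65·0.0822) ≈ 0.9232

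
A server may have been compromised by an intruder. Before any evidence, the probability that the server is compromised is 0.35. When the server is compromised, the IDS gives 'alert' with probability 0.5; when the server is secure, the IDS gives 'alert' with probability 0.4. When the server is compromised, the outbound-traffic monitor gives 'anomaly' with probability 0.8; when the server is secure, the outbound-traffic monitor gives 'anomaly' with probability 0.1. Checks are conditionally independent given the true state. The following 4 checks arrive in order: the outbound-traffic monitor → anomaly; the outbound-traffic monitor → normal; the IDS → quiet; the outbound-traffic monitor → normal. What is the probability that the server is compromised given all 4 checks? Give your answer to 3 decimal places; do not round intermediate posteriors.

0.151

After the outbound-traffic monitor='anomaly': P(compromised) = 0.8·0.3500 / (0.8·0.3500 + 0.1·0.6500) ≈ 0.8116
After the outbound-traffic monitor='normal': P(compromised) = 0.2·0.8116 / (0.2·0.8116 + 0.9·0.1884) ≈ 0.4891
After the IDS='quiet': P(compromised) = 0.5·0.4891 / (0.5·0.4891 + 0.6·0.5109) ≈ 0.4437
After the outbound-traffic monitor='normal': P(compromised) = 0.2·0.4437 / (0.2·0.4437 + 0.9·0.5563) ≈ 0.1506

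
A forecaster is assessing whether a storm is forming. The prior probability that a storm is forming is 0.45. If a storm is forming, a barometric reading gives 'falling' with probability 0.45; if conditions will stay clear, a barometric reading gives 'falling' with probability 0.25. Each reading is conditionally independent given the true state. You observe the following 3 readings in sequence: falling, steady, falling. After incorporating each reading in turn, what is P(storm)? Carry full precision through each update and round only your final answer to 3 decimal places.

Apply Bayes' rule sequentially, carrying P(storm) forward.
After 'falling': P(storm) = 0.45·0.4500 / (0.45·0.4500 + 0.25·0.5500) ≈ 0.5956
After 'steady': P(storm) = 0.55·0.5956 / (0.55·0.5956 + 0.75·0.4044) ≈ 0.5192
After 'falling': P(storm) = 0.45·0.5192 / (0.45·0.5192 + 0.25·0.4808) ≈ 0.6603

0.660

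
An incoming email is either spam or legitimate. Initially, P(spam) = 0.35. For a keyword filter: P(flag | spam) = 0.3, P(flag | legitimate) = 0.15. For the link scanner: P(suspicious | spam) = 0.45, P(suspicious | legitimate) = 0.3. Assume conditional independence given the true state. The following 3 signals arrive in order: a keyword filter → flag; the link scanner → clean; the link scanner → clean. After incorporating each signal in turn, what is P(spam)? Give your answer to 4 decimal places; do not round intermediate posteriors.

0.3993

After a keyword filter='flag': P(spam) = 0.3·0.3500 / (0.3·0.3500 + 0.15·0.6500) ≈ 0.5185
After the link scanner='clean': P(spam) = 0.55·0.5185 / (0.55·0.5185 + 0.7·0.4815) ≈ 0.4583
After the link scanner='clean': P(spam) = 0.55·0.4583 / (0.55·0.4583 + 0.7·0.5417) ≈ 0.3993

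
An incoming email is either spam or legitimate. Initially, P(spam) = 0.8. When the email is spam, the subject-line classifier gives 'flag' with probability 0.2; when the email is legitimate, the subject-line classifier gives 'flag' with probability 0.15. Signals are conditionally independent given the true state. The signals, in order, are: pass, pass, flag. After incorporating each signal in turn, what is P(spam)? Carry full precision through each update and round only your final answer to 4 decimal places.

After 'pass': P(spam) = 0.8·0.8000 / (0.8·0.8000 + 0.85·0.2000) ≈ 0.7901
After 'pass': P(spam) = 0.8·0.7901 / (0.8·0.7901 + 0.85·0.2099) ≈ 0.7799
After 'flag': P(spam) = 0.2·0.7799 / (0.2·0.7799 + 0.15·0.2201) ≈ 0.8253

0.8253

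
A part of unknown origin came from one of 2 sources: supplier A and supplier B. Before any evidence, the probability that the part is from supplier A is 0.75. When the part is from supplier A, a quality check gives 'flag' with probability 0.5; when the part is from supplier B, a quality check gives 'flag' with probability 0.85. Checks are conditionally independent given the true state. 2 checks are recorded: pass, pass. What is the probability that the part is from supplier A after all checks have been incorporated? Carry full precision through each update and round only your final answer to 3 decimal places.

0.971

After 'pass': P(supplier A) = 0.5·0.7500 / (0.5·0.7500 + 0.15·0.2500) ≈ 0.9091
After 'pass': P(supplier A) = 0.5·0.9091 / (0.5·0.9091 + 0.15·0.0909) ≈ 0.9709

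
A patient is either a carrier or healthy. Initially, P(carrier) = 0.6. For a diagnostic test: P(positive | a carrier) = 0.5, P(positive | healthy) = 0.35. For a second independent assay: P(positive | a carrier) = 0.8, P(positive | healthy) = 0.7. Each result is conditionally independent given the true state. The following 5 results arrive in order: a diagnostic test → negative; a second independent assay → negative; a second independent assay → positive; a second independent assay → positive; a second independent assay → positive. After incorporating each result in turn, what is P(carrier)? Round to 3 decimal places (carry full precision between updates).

0.535

After a diagnostic test='negative': P(carrier) = 0.5·0.6000 / (0.5·0.6000 + 0.65·0.4000) ≈ 0.5357
After a second independent assay='negative': P(carrier) = 0.2·0.5357 / (0.2·0.5357 + 0.3·0.4643) ≈ 0.4348
After a second independent assay='positive': P(carrier) = 0.8·0.4348 / (0.8·0.4348 + 0.7·0.5652) ≈ 0.4678
After a second independent assay='positive': P(carrier) = 0.8·0.4678 / (0.8·0.4678 + 0.7·0.5322) ≈ 0.5012
After a second independent assay='positive': P(carrier) = 0.8·0.5012 / (0.8·0.5012 + 0.7·0.4988) ≈ 0.5345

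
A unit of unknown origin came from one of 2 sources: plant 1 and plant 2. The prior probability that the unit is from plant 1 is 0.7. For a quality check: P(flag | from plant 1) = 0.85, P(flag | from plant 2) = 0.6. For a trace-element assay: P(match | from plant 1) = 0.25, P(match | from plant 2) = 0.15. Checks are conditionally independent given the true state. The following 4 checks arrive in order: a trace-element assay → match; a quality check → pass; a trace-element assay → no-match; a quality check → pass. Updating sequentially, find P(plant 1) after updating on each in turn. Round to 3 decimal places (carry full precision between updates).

0.325

After a trace-element assay='match': P(plant 1) = 0.25·0.7000 / (0.25·0.7000 + 0.15·0.3000) ≈ 0.7955
After a quality check='pass': P(plant 1) = 0.15·0.7955 / (0.15·0.7955 + 0.4·0.2045) ≈ 0.5932
After a trace-element assay='no-match': P(plant 1) = 0.75·0.5932 / (0.75·0.5932 + 0.85·0.4068) ≈ 0.5627
After a quality check='pass': P(plant 1) = 0.15·0.5627 / (0.15·0.5627 + 0.4·0.4373) ≈ 0.3255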